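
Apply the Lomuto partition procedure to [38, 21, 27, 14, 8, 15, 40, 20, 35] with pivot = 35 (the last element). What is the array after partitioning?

Lomuto partition with pivot = 35:

Initial array: [38, 21, 27, 14, 8, 15, 40, 20, 35]

arr[0]=38 > 35: no swap
arr[1]=21 <= 35: swap with position 0, array becomes [21, 38, 27, 14, 8, 15, 40, 20, 35]
arr[2]=27 <= 35: swap with position 1, array becomes [21, 27, 38, 14, 8, 15, 40, 20, 35]
arr[3]=14 <= 35: swap with position 2, array becomes [21, 27, 14, 38, 8, 15, 40, 20, 35]
arr[4]=8 <= 35: swap with position 3, array becomes [21, 27, 14, 8, 38, 15, 40, 20, 35]
arr[5]=15 <= 35: swap with position 4, array becomes [21, 27, 14, 8, 15, 38, 40, 20, 35]
arr[6]=40 > 35: no swap
arr[7]=20 <= 35: swap with position 5, array becomes [21, 27, 14, 8, 15, 20, 40, 38, 35]

Place pivot at position 6: [21, 27, 14, 8, 15, 20, 35, 38, 40]
Pivot position: 6

After partitioning with pivot 35, the array becomes [21, 27, 14, 8, 15, 20, 35, 38, 40]. The pivot is placed at index 6. All elements to the left of the pivot are <= 35, and all elements to the right are > 35.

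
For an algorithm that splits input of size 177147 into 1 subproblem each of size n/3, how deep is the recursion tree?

For divide and conquer with division factor 3:

Problem sizes at each level:
Level 0: 177147
Level 1: 59049
Level 2: 19683
Level 3: 6561
Level 4: 2187
Level 5: 729
Level 6: 243
Level 7: 81
Level 8: 27
Level 9: 9
Level 10: 3
Level 11: 1

The root is level 0 and the size-1 base case is level 11 (the tree spans levels 0 through 11, i.e. 12 levels counting the root), so the depth is the number of divisions: log_3(177147) = 11

The recursion tree depth is log_3(177147) = 11. At each level, the problem size is divided by 3, so it takes 11 divisions to reduce to a base case of size 1. The algorithm makes 1 recursive call at each level.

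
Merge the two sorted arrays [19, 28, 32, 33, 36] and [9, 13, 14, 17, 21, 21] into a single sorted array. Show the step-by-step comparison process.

Merging process:

Compare 19 vs 9: take 9 from right. Merged: [9]
Compare 19 vs 13: take 13 from right. Merged: [9, 13]
Compare 19 vs 14: take 14 from right. Merged: [9, 13, 14]
Compare 19 vs 17: take 17 from right. Merged: [9, 13, 14, 17]
Compare 19 vs 21: take 19 from left. Merged: [9, 13, 14, 17, 19]
Compare 28 vs 21: take 21 from right. Merged: [9, 13, 14, 17, 19, 21]
Compare 28 vs 21: take 21 from right. Merged: [9, 13, 14, 17, 19, 21, 21]
Append remaining from left: [28, 32, 33, 36]. Merged: [9, 13, 14, 17, 19, 21, 21, 28, 32, 33, 36]

Final merged array: [9, 13, 14, 17, 19, 21, 21, 28, 32, 33, 36]
Total comparisons: 7

The merged array is [9, 13, 14, 17, 19, 21, 21, 28, 32, 33, 36], requiring 7 comparisons. The merge step runs in O(n) time where n is the total number of elements.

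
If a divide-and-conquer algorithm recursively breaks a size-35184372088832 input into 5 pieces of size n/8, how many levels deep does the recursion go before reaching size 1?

For divide and conquer with division factor 8:

Problem sizes at each level:
Level 0: 35184372088832
Level 1: 4398046511104
Level 2: 549755813888
Level 3: 68719476736
Level 4: 8589934592
Level 5: 1073741824
Level 6: 134217728
Level 7: 16777216
Level 8: 2097152
Level 9: 262144
Level 10: 32768
Level 11: 4096
Level 12: 512
Level 13: 64
Level 14: 8
Level 15: 1

The root is level 0 and the size-1 base case is level 15 (the tree spans levels 0 through 15, i.e. 16 levels counting the root), so the depth is the number of divisions: log_8(35184372088832) = 15

The recursion tree depth is log_8(35184372088832) = 15. At each level, the problem size is divided by 8, so it takes 15 divisions to reduce to a base case of size 1. The algorithm makes 5 recursive calls at each level.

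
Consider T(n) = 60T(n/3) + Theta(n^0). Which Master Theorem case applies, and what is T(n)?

Master Theorem for T(n) = 60T(n/3) + O(n^0):

a = 60, b = 3, c = 0
log_b(a) = log_3(60) = 3.7268

Case 1: c = 0 < log_3(60) = 3.7268
T(n) = O(n^(log_3 60))

For T(n) = 60T(n/3) + O(n^0): log_3(60) = 3.7268. This is Case 1 of the Master Theorem (c < log_b(a), work dominated by leaves), giving O(n^(log_3 60)).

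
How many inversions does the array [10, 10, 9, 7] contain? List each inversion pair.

Finding inversions in [10, 10, 9, 7]:

(0, 2): arr[0]=10 > arr[2]=9
(0, 3): arr[0]=10 > arr[3]=7
(1, 2): arr[1]=10 > arr[2]=9
(1, 3): arr[1]=10 > arr[3]=7
(2, 3): arr[2]=9 > arr[3]=7

Total inversions: 5

The array has 5 inversion(s): (0,2), (0,3), (1,2), (1,3), (2,3). Each pair (i,j) satisfies i < j and arr[i] > arr[j].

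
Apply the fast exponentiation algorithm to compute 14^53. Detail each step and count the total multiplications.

Computing 14^53 by squaring (build up from 14^1; each line after the first costs one multiplication):

14^1 = 14
14^2 = (14^1)^2 = 14^2 = 196
14^3 = 14 * 14^2 = 14 * 196 = 2744
14^6 = (14^3)^2 = 2744^2 = 7529536
14^12 = (14^6)^2 = 7529536^2 = 56693912375296
14^13 = 14 * 14^12 = 14 * 56693912375296 = 793714773254144
14^26 = (14^13)^2 = 793714773254144^2 = 629983141281877223603213172736
14^52 = (14^26)^2 = 629983141281877223603213172736^2 = 396878758299381678483277913691857524931552116018231373725696
14^53 = 14 * 14^52 = 14 * 396878758299381678483277913691857524931552116018231373725696 = 5556302616191343498765890791686005349041729624255239232159744

Result: 5556302616191343498765890791686005349041729624255239232159744
Multiplications needed: 8 (8 lines after 14^1)

14^53 = 5556302616191343498765890791686005349041729624255239232159744. Using exponentiation by squaring, this requires 8 multiplications. The key idea: if the exponent is even, square the half-power; if odd, multiply by the base once.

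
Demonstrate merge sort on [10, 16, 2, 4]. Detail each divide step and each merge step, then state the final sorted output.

Merge sort trace:

Split: [10, 16, 2, 4] -> [10, 16] and [2, 4]
  Split: [10, 16] -> [10] and [16]
  Merge: [10] + [16] -> [10, 16]
  Split: [2, 4] -> [2] and [4]
  Merge: [2] + [4] -> [2, 4]
Merge: [10, 16] + [2, 4] -> [2, 4, 10, 16]

Final sorted array: [2, 4, 10, 16]

The merge sort proceeds by recursively splitting the array and merging sorted halves.
After all merges, the sorted array is [2, 4, 10, 16].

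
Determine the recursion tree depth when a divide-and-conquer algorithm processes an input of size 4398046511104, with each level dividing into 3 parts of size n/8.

For divide and conquer with division factor 8:

Problem sizes at each level:
Level 0: 4398046511104
Level 1: 549755813888
Level 2: 68719476736
Level 3: 8589934592
Level 4: 1073741824
Level 5: 134217728
Level 6: 16777216
Level 7: 2097152
Level 8: 262144
Level 9: 32768
Level 10: 4096
Level 11: 512
Level 12: 64
Level 13: 8
Level 14: 1

The root is level 0 and the size-1 base case is level 14 (the tree spans levels 0 through 14, i.e. 15 levels counting the root), so the depth is the number of divisions: log_8(4398046511104) = 14

The recursion tree depth is log_8(4398046511104) = 14. At each level, the problem size is divided by 8, so it takes 14 divisions to reduce to a base case of size 1. The algorithm makes 3 recursive calls at each level.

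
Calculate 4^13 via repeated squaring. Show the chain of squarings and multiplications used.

Computing 4^13 by squaring (build up from 4^1; each line after the first costs one multiplication):

4^1 = 4
4^2 = (4^1)^2 = 4^2 = 16
4^3 = 4 * 4^2 = 4 * 16 = 64
4^6 = (4^3)^2 = 64^2 = 4096
4^12 = (4^6)^2 = 4096^2 = 16777216
4^13 = 4 * 4^12 = 4 * 16777216 = 67108864

Result: 67108864
Multiplications needed: 5 (5 lines after 4^1)

4^13 = 67108864. Using exponentiation by squaring, this requires 5 multiplications. The key idea: if the exponent is even, square the half-power; if odd, multiply by the base once.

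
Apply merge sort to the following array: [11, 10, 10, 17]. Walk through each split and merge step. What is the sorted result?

Merge sort trace:

Split: [11, 10, 10, 17] -> [11, 10] and [10, 17]
  Split: [11, 10] -> [11] and [10]
  Merge: [11] + [10] -> [10, 11]
  Split: [10, 17] -> [10] and [17]
  Merge: [10] + [17] -> [10, 17]
Merge: [10, 11] + [10, 17] -> [10, 10, 11, 17]

Final sorted array: [10, 10, 11, 17]

The merge sort proceeds by recursively splitting the array and merging sorted halves.
After all merges, the sorted array is [10, 10, 11, 17].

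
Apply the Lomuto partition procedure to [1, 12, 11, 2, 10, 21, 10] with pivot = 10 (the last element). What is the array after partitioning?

Lomuto partition with pivot = 10:

Initial array: [1, 12, 11, 2, 10, 21, 10]

arr[0]=1 <= 10: swap with position 0, array becomes [1, 12, 11, 2, 10, 21, 10]
arr[1]=12 > 10: no swap
arr[2]=11 > 10: no swap
arr[3]=2 <= 10: swap with position 1, array becomes [1, 2, 11, 12, 10, 21, 10]
arr[4]=10 <= 10: swap with position 2, array becomes [1, 2, 10, 12, 11, 21, 10]
arr[5]=21 > 10: no swap

Place pivot at position 3: [1, 2, 10, 10, 11, 21, 12]
Pivot position: 3

After partitioning with pivot 10, the array becomes [1, 2, 10, 10, 11, 21, 12]. The pivot is placed at index 3. All elements to the left of the pivot are <= 10, and all elements to the right are > 10.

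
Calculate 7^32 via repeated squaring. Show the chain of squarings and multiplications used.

Computing 7^32 by squaring (build up from 7^1; each line after the first costs one multiplication):

7^1 = 7
7^2 = (7^1)^2 = 7^2 = 49
7^4 = (7^2)^2 = 49^2 = 2401
7^8 = (7^4)^2 = 2401^2 = 5764801
7^16 = (7^8)^2 = 5764801^2 = 33232930569601
7^32 = (7^16)^2 = 33232930569601^2 = 1104427674243920646305299201

Result: 1104427674243920646305299201
Multiplications needed: 5 (5 lines after 7^1)

7^32 = 1104427674243920646305299201. Using exponentiation by squaring, this requires 5 multiplications. The key idea: if the exponent is even, square the half-power; if odd, multiply by the base once.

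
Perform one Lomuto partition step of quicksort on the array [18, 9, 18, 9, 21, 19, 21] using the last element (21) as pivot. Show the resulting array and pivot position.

Lomuto partition with pivot = 21:

Initial array: [18, 9, 18, 9, 21, 19, 21]

arr[0]=18 <= 21: swap with position 0, array becomes [18, 9, 18, 9, 21, 19, 21]
arr[1]=9 <= 21: swap with position 1, array becomes [18, 9, 18, 9, 21, 19, 21]
arr[2]=18 <= 21: swap with position 2, array becomes [18, 9, 18, 9, 21, 19, 21]
arr[3]=9 <= 21: swap with position 3, array becomes [18, 9, 18, 9, 21, 19, 21]
arr[4]=21 <= 21: swap with position 4, array becomes [18, 9, 18, 9, 21, 19, 21]
arr[5]=19 <= 21: swap with position 5, array becomes [18, 9, 18, 9, 21, 19, 21]

Place pivot at position 6: [18, 9, 18, 9, 21, 19, 21]
Pivot position: 6

After partitioning with pivot 21, the array becomes [18, 9, 18, 9, 21, 19, 21]. The pivot is placed at index 6. All elements to the left of the pivot are <= 21, and all elements to the right are > 21.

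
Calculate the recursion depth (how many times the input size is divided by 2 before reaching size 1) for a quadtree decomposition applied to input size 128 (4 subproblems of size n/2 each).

For divide and conquer with division factor 2:

Problem sizes at each level:
Level 0: 128
Level 1: 64
Level 2: 32
Level 3: 16
Level 4: 8
Level 5: 4
Level 6: 2
Level 7: 1

The root is level 0 and the size-1 base case is level 7 (the tree spans levels 0 through 7, i.e. 8 levels counting the root), so the depth is the number of divisions: log_2(128) = 7

The recursion tree depth is log_2(128) = 7. At each level, the problem size is divided by 2, so it takes 7 divisions to reduce to a base case of size 1. The algorithm makes 4 recursive calls at each level.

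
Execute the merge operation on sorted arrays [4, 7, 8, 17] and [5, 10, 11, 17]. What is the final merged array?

Merging process:

Compare 4 vs 5: take 4 from left. Merged: [4]
Compare 7 vs 5: take 5 from right. Merged: [4, 5]
Compare 7 vs 10: take 7 from left. Merged: [4, 5, 7]
Compare 8 vs 10: take 8 from left. Merged: [4, 5, 7, 8]
Compare 17 vs 10: take 10 from right. Merged: [4, 5, 7, 8, 10]
Compare 17 vs 11: take 11 from right. Merged: [4, 5, 7, 8, 10, 11]
Compare 17 vs 17: take 17 from left. Merged: [4, 5, 7, 8, 10, 11, 17]
Append remaining from right: [17]. Merged: [4, 5, 7, 8, 10, 11, 17, 17]

Final merged array: [4, 5, 7, 8, 10, 11, 17, 17]
Total comparisons: 7

The merged array is [4, 5, 7, 8, 10, 11, 17, 17], requiring 7 comparisons. The merge step runs in O(n) time where n is the total number of elements.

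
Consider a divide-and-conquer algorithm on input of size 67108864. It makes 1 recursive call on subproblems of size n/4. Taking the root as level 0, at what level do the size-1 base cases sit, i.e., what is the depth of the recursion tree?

For divide and conquer with division factor 4:

Problem sizes at each level:
Level 0: 67108864
Level 1: 16777216
Level 2: 4194304
Level 3: 1048576
Level 4: 262144
Level 5: 65536
Level 6: 16384
Level 7: 4096
Level 8: 1024
Level 9: 256
Level 10: 64
Level 11: 16
Level 12: 4
Level 13: 1

The root is level 0 and the size-1 base case is level 13 (the tree spans levels 0 through 13, i.e. 14 levels counting the root), so the depth is the number of divisions: log_4(67108864) = 13

The recursion tree depth is log_4(67108864) = 13. At each level, the problem size is divided by 4, so it takes 13 divisions to reduce to a base case of size 1. The algorithm makes 1 recursive call at each level.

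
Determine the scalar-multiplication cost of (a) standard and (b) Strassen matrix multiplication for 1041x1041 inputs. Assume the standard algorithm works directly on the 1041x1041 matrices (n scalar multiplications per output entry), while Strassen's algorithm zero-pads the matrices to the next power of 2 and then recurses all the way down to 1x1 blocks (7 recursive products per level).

Matrix multiplication for 1041x1041 matrices:

Strassen's algorithm requires power-of-2 dimensions. Pad 1041x1041 to 2048x2048 (next power of 2).

Standard algorithm: 1041^3 = 1128111921 multiplications
Strassen's algorithm: 7^(log2(2048)) = 7^11 = 1977326743 multiplications
Difference: 1128111921 - 1977326743 = -849214822 (Strassen uses MORE here due to padding overhead — for small or just-over-power-of-2 n, padding can outweigh the per-level savings)

Standard: 1128111921 multiplications (1041^3). Strassen: 1977326743 multiplications (7^11, after padding to 2048x2048). Strassen reduces 8 recursive multiplications to 7 at each level.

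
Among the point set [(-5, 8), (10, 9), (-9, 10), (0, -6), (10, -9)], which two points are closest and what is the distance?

Computing all pairwise distances among 5 points:

d((-5, 8), (10, 9)) = 15.0333
d((-5, 8), (-9, 10)) = 4.4721 <-- minimum
d((-5, 8), (0, -6)) = 14.8661
d((-5, 8), (10, -9)) = 22.6716
d((10, 9), (-9, 10)) = 19.0263
d((10, 9), (0, -6)) = 18.0278
d((10, 9), (10, -9)) = 18.0
d((-9, 10), (0, -6)) = 18.3576
d((-9, 10), (10, -9)) = 26.8701
d((0, -6), (10, -9)) = 10.4403

Closest pair: (-5, 8) and (-9, 10) with distance 4.4721

The closest pair is (-5, 8) and (-9, 10) with Euclidean distance 4.4721. For 5 points, brute-force pairwise comparison is shown above. For large n, the divide-and-conquer algorithm (sort by x, recurse on halves, check the dividing strip) achieves O(n log n).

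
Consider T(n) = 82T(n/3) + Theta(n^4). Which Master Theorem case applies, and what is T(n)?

Master Theorem for T(n) = 82T(n/3) + O(n^4):

a = 82, b = 3, c = 4
log_b(a) = log_3(82) = 4.0112

Case 1: c = 4 < log_3(82) = 4.0112
T(n) = O(n^(log_3 82))

For T(n) = 82T(n/3) + O(n^4): log_3(82) = 4.0112. This is Case 1 of the Master Theorem (c < log_b(a), work dominated by leaves), giving O(n^(log_3 82)).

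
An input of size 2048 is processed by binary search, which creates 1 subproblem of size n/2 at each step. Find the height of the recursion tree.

For divide and conquer with division factor 2:

Problem sizes at each level:
Level 0: 2048
Level 1: 1024
Level 2: 512
Level 3: 256
Level 4: 128
Level 5: 64
Level 6: 32
Level 7: 16
Level 8: 8
Level 9: 4
Level 10: 2
Level 11: 1

The root is level 0 and the size-1 base case is level 11 (the tree spans levels 0 through 11, i.e. 12 levels counting the root), so the depth is the number of divisions: log_2(2048) = 11

The recursion tree depth is log_2(2048) = 11. At each level, the problem size is divided by 2, so it takes 11 divisions to reduce to a base case of size 1. The algorithm makes 1 recursive call at each level.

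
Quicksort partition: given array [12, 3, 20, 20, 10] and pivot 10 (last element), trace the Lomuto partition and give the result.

Lomuto partition with pivot = 10:

Initial array: [12, 3, 20, 20, 10]

arr[0]=12 > 10: no swap
arr[1]=3 <= 10: swap with position 0, array becomes [3, 12, 20, 20, 10]
arr[2]=20 > 10: no swap
arr[3]=20 > 10: no swap

Place pivot at position 1: [3, 10, 20, 20, 12]
Pivot position: 1

After partitioning with pivot 10, the array becomes [3, 10, 20, 20, 12]. The pivot is placed at index 1. All elements to the left of the pivot are <= 10, and all elements to the right are > 10.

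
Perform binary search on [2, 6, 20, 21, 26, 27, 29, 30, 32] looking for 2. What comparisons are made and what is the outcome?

Binary search for 2 in [2, 6, 20, 21, 26, 27, 29, 30, 32]:

lo=0, hi=8, mid=4, arr[mid]=26 -> 26 > 2, search left half
lo=0, hi=3, mid=1, arr[mid]=6 -> 6 > 2, search left half
lo=0, hi=0, mid=0, arr[mid]=2 -> Found target at index 0!

Binary search finds 2 at index 0 after 3 comparisons. The search repeatedly halves the search space by comparing with the middle element.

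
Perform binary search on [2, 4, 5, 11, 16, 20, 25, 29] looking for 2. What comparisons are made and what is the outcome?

Binary search for 2 in [2, 4, 5, 11, 16, 20, 25, 29]:

lo=0, hi=7, mid=3, arr[mid]=11 -> 11 > 2, search left half
lo=0, hi=2, mid=1, arr[mid]=4 -> 4 > 2, search left half
lo=0, hi=0, mid=0, arr[mid]=2 -> Found target at index 0!

Binary search finds 2 at index 0 after 3 comparisons. The search repeatedly halves the search space by comparing with the middle element.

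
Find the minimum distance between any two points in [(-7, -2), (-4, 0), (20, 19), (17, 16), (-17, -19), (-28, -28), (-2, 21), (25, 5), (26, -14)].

Computing all pairwise distances among 9 points:

d((-7, -2), (-4, 0)) = 3.6056 <-- minimum
d((-7, -2), (20, 19)) = 34.2053
d((-7, -2), (17, 16)) = 30.0
d((-7, -2), (-17, -19)) = 19.7231
d((-7, -2), (-28, -28)) = 33.4215
d((-7, -2), (-2, 21)) = 23.5372
d((-7, -2), (25, 5)) = 32.7567
d((-7, -2), (26, -14)) = 35.1141
d((-4, 0), (20, 19)) = 30.6105
d((-4, 0), (17, 16)) = 26.4008
d((-4, 0), (-17, -19)) = 23.0217
d((-4, 0), (-28, -28)) = 36.8782
d((-4, 0), (-2, 21)) = 21.095
d((-4, 0), (25, 5)) = 29.4279
d((-4, 0), (26, -14)) = 33.1059
d((20, 19), (17, 16)) = 4.2426
d((20, 19), (-17, -19)) = 53.0377
d((20, 19), (-28, -28)) = 67.1789
d((20, 19), (-2, 21)) = 22.0907
d((20, 19), (25, 5)) = 14.8661
d((20, 19), (26, -14)) = 33.541
d((17, 16), (-17, -19)) = 48.7955
d((17, 16), (-28, -28)) = 62.9365
d((17, 16), (-2, 21)) = 19.6469
d((17, 16), (25, 5)) = 13.6015
d((17, 16), (26, -14)) = 31.3209
d((-17, -19), (-28, -28)) = 14.2127
d((-17, -19), (-2, 21)) = 42.72
d((-17, -19), (25, 5)) = 48.3735
d((-17, -19), (26, -14)) = 43.2897
d((-28, -28), (-2, 21)) = 55.4707
d((-28, -28), (25, 5)) = 62.434
d((-28, -28), (26, -14)) = 55.7853
d((-2, 21), (25, 5)) = 31.3847
d((-2, 21), (26, -14)) = 44.8219
d((25, 5), (26, -14)) = 19.0263

Closest pair: (-7, -2) and (-4, 0) with distance 3.6056

The closest pair is (-7, -2) and (-4, 0) with Euclidean distance 3.6056. For 9 points, brute-force pairwise comparison is shown above. For large n, the divide-and-conquer algorithm (sort by x, recurse on halves, check the dividing strip) achieves O(n log n).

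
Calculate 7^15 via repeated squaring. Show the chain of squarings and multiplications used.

Computing 7^15 by squaring (build up from 7^1; each line after the first costs one multiplication):

7^1 = 7
7^2 = (7^1)^2 = 7^2 = 49
7^3 = 7 * 7^2 = 7 * 49 = 343
7^6 = (7^3)^2 = 343^2 = 117649
7^7 = 7 * 7^6 = 7 * 117649 = 823543
7^14 = (7^7)^2 = 823543^2 = 678223072849
7^15 = 7 * 7^14 = 7 * 678223072849 = 4747561509943

Result: 4747561509943
Multiplications needed: 6 (6 lines after 7^1)

7^15 = 4747561509943. Using exponentiation by squaring, this requires 6 multiplications. The key idea: if the exponent is even, square the half-power; if odd, multiply by the base once.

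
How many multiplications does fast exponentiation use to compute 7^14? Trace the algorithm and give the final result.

Computing 7^14 by squaring (build up from 7^1; each line after the first costs one multiplication):

7^1 = 7
7^2 = (7^1)^2 = 7^2 = 49
7^3 = 7 * 7^2 = 7 * 49 = 343
7^6 = (7^3)^2 = 343^2 = 117649
7^7 = 7 * 7^6 = 7 * 117649 = 823543
7^14 = (7^7)^2 = 823543^2 = 678223072849

Result: 678223072849
Multiplications needed: 5 (5 lines after 7^1)

7^14 = 678223072849. Using exponentiation by squaring, this requires 5 multiplications. The key idea: if the exponent is even, square the half-power; if odd, multiply by the base once.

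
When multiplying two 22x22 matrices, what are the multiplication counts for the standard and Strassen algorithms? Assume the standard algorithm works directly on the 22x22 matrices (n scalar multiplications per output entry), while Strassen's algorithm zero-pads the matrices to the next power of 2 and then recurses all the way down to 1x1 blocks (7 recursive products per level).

Matrix multiplication for 22x22 matrices:

Strassen's algorithm requires power-of-2 dimensions. Pad 22x22 to 32x32 (next power of 2).

Standard algorithm: 22^3 = 10648 multiplications
Strassen's algorithm: 7^(log2(32)) = 7^5 = 16807 multiplications
Difference: 10648 - 16807 = -6159 (Strassen uses MORE here due to padding overhead — for small or just-over-power-of-2 n, padding can outweigh the per-level savings)

Standard: 10648 multiplications (22^3). Strassen: 16807 multiplications (7^5, after padding to 32x32). Strassen reduces 8 recursive multiplications to 7 at each level.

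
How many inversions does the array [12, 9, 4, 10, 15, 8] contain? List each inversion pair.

Finding inversions in [12, 9, 4, 10, 15, 8]:

(0, 1): arr[0]=12 > arr[1]=9
(0, 2): arr[0]=12 > arr[2]=4
(0, 3): arr[0]=12 > arr[3]=10
(0, 5): arr[0]=12 > arr[5]=8
(1, 2): arr[1]=9 > arr[2]=4
(1, 5): arr[1]=9 > arr[5]=8
(3, 5): arr[3]=10 > arr[5]=8
(4, 5): arr[4]=15 > arr[5]=8

Total inversions: 8

The array has 8 inversion(s): (0,1), (0,2), (0,3), (0,5), (1,2), (1,5), (3,5), (4,5). Each pair (i,j) satisfies i < j and arr[i] > arr[j].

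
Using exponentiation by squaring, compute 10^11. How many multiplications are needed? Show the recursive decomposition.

Computing 10^11 by squaring (build up from 10^1; each line after the first costs one multiplication):

10^1 = 10
10^2 = (10^1)^2 = 10^2 = 100
10^4 = (10^2)^2 = 100^2 = 10000
10^5 = 10 * 10^4 = 10 * 10000 = 100000
10^10 = (10^5)^2 = 100000^2 = 10000000000
10^11 = 10 * 10^10 = 10 * 10000000000 = 100000000000

Result: 100000000000
Multiplications needed: 5 (5 lines after 10^1)

10^11 = 100000000000. Using exponentiation by squaring, this requires 5 multiplications. The key idea: if the exponent is even, square the half-power; if odd, multiply by the base once.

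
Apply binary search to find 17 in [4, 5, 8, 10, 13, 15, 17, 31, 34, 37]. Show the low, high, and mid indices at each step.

Binary search for 17 in [4, 5, 8, 10, 13, 15, 17, 31, 34, 37]:

lo=0, hi=9, mid=4, arr[mid]=13 -> 13 < 17, search right half
lo=5, hi=9, mid=7, arr[mid]=31 -> 31 > 17, search left half
lo=5, hi=6, mid=5, arr[mid]=15 -> 15 < 17, search right half
lo=6, hi=6, mid=6, arr[mid]=17 -> Found target at index 6!

Binary search finds 17 at index 6 after 4 comparisons. The search repeatedly halves the search space by comparing with the middle element.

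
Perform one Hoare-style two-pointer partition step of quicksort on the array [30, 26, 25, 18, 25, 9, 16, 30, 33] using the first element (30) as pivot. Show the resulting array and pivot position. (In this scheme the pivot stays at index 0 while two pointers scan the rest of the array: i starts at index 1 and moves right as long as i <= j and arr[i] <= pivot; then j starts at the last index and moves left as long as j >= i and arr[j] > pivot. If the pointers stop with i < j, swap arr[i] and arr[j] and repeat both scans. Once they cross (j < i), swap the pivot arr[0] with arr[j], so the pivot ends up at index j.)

Hoare-style two-pointer partition with pivot = 30:

Initial array: [30, 26, 25, 18, 25, 9, 16, 30, 33]

Pointers start at i = 1, j = 8.
i ends at 8, j ends at 7: the pointers have crossed (j < i), so scanning stops.

Swap pivot arr[0] with arr[7] to place pivot at position 7: [30, 26, 25, 18, 25, 9, 16, 30, 33]
Pivot position: 7

After partitioning with pivot 30, the array becomes [30, 26, 25, 18, 25, 9, 16, 30, 33]. The pivot is placed at index 7. All elements to the left of the pivot are <= 30, and all elements to the right are > 30.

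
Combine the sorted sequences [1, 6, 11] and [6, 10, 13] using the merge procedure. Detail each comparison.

Merging process:

Compare 1 vs 6: take 1 from left. Merged: [1]
Compare 6 vs 6: take 6 from left. Merged: [1, 6]
Compare 11 vs 6: take 6 from right. Merged: [1, 6, 6]
Compare 11 vs 10: take 10 from right. Merged: [1, 6, 6, 10]
Compare 11 vs 13: take 11 from left. Merged: [1, 6, 6, 10, 11]
Append remaining from right: [13]. Merged: [1, 6, 6, 10, 11, 13]

Final merged array: [1, 6, 6, 10, 11, 13]
Total comparisons: 5

The merged array is [1, 6, 6, 10, 11, 13], requiring 5 comparisons. The merge step runs in O(n) time where n is the total number of elements.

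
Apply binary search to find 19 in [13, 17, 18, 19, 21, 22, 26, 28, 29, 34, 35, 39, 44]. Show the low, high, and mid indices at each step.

Binary search for 19 in [13, 17, 18, 19, 21, 22, 26, 28, 29, 34, 35, 39, 44]:

lo=0, hi=12, mid=6, arr[mid]=26 -> 26 > 19, search left half
lo=0, hi=5, mid=2, arr[mid]=18 -> 18 < 19, search right half
lo=3, hi=5, mid=4, arr[mid]=21 -> 21 > 19, search left half
lo=3, hi=3, mid=3, arr[mid]=19 -> Found target at index 3!

Binary search finds 19 at index 3 after 4 comparisons. The search repeatedly halves the search space by comparing with the middle element.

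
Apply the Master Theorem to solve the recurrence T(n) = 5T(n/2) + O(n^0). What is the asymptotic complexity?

Master Theorem for T(n) = 5T(n/2) + O(n^0):

a = 5, b = 2, c = 0
log_b(a) = log_2(5) = 2.3219

Case 1: c = 0 < log_2(5) = 2.3219
T(n) = O(n^(log_2 5))

For T(n) = 5T(n/2) + O(n^0): log_2(5) = 2.3219. This is Case 1 of the Master Theorem (c < log_b(a), work dominated by leaves), giving O(n^(log_2 5)).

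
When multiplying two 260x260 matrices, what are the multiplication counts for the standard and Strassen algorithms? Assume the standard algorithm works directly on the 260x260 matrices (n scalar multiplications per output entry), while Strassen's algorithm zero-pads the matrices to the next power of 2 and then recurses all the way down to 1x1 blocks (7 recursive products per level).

Matrix multiplication for 260x260 matrices:

Strassen's algorithm requires power-of-2 dimensions. Pad 260x260 to 512x512 (next power of 2).

Standard algorithm: 260^3 = 17576000 multiplications
Strassen's algorithm: 7^(log2(512)) = 7^9 = 40353607 multiplications
Difference: 17576000 - 40353607 = -22777607 (Strassen uses MORE here due to padding overhead — for small or just-over-power-of-2 n, padding can outweigh the per-level savings)

Standard: 17576000 multiplications (260^3). Strassen: 40353607 multiplications (7^9, after padding to 512x512). Strassen reduces 8 recursive multiplications to 7 at each level.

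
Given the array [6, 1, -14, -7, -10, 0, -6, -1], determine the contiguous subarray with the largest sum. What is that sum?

Using Kadane's algorithm on [6, 1, -14, -7, -10, 0, -6, -1]:

Scanning through the array:
Position 1 (value 1): max_ending_here = 7, max_so_far = 7
Position 2 (value -14): max_ending_here = -7, max_so_far = 7
Position 3 (value -7): max_ending_here = -7, max_so_far = 7
Position 4 (value -10): max_ending_here = -10, max_so_far = 7
Position 5 (value 0): max_ending_here = 0, max_so_far = 7
Position 6 (value -6): max_ending_here = -6, max_so_far = 7
Position 7 (value -1): max_ending_here = -1, max_so_far = 7

Maximum subarray: [6, 1]
Maximum sum: 7

The maximum subarray is [6, 1] with sum 7. This subarray runs from index 0 to index 1.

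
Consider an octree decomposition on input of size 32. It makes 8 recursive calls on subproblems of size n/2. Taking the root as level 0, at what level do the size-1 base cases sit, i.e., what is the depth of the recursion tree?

For divide and conquer with division factor 2:

Problem sizes at each level:
Level 0: 32
Level 1: 16
Level 2: 8
Level 3: 4
Level 4: 2
Level 5: 1

The root is level 0 and the size-1 base case is level 5 (the tree spans levels 0 through 5, i.e. 6 levels counting the root), so the depth is the number of divisions: log_2(32) = 5

The recursion tree depth is log_2(32) = 5. At each level, the problem size is divided by 2, so it takes 5 divisions to reduce to a base case of size 1. The algorithm makes 8 recursive calls at each level.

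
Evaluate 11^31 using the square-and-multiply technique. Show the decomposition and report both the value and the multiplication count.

Computing 11^31 by squaring (build up from 11^1; each line after the first costs one multiplication):

11^1 = 11
11^2 = (11^1)^2 = 11^2 = 121
11^3 = 11 * 11^2 = 11 * 121 = 1331
11^6 = (11^3)^2 = 1331^2 = 1771561
11^7 = 11 * 11^6 = 11 * 1771561 = 19487171
11^14 = (11^7)^2 = 19487171^2 = 379749833583241
11^15 = 11 * 11^14 = 11 * 379749833583241 = 4177248169415651
11^30 = (11^15)^2 = 4177248169415651^2 = 17449402268886407318558803753801
11^31 = 11 * 11^30 = 11 * 17449402268886407318558803753801 = 191943424957750480504146841291811

Result: 191943424957750480504146841291811
Multiplications needed: 8 (8 lines after 11^1)

11^31 = 191943424957750480504146841291811. Using exponentiation by squaring, this requires 8 multiplications. The key idea: if the exponent is even, square the half-power; if odd, multiply by the base once.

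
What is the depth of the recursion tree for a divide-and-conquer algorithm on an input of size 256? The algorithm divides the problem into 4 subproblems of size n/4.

For divide and conquer with division factor 4:

Problem sizes at each level:
Level 0: 256
Level 1: 64
Level 2: 16
Level 3: 4
Level 4: 1

The root is level 0 and the size-1 base case is level 4 (the tree spans levels 0 through 4, i.e. 5 levels counting the root), so the depth is the number of divisions: log_4(256) = 4

The recursion tree depth is log_4(256) = 4. At each level, the problem size is divided by 4, so it takes 4 divisions to reduce to a base case of size 1. The algorithm makes 4 recursive calls at each level.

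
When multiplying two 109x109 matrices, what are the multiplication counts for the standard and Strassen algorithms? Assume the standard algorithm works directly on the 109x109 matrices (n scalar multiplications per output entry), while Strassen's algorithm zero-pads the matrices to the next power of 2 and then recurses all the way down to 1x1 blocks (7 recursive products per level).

Matrix multiplication for 109x109 matrices:

Strassen's algorithm requires power-of-2 dimensions. Pad 109x109 to 128x128 (next power of 2).

Standard algorithm: 109^3 = 1295029 multiplications
Strassen's algorithm: 7^(log2(128)) = 7^7 = 823543 multiplications
Savings: 1295029 - 823543 = 471486 multiplications

Standard: 1295029 multiplications (109^3). Strassen: 823543 multiplications (7^7, after padding to 128x128). Strassen reduces 8 recursive multiplications to 7 at each level.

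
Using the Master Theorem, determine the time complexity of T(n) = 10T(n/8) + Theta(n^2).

Master Theorem for T(n) = 10T(n/8) + O(n^2):

a = 10, b = 8, c = 2
log_b(a) = log_8(10) = 1.1073

Case 3: c = 2 > log_8(10) = 1.1073
T(n) = O(n^2) = O(n^2)

For T(n) = 10T(n/8) + O(n^2): log_8(10) = 1.1073. This is Case 3 of the Master Theorem (c > log_b(a), work dominated by root), giving O(n^2).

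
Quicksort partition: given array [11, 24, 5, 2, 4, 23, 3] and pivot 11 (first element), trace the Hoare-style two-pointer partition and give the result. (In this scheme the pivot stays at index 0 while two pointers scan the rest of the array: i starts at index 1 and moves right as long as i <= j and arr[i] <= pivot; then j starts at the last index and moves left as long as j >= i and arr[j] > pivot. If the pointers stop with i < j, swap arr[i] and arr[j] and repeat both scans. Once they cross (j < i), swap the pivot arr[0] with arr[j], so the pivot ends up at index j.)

Hoare-style two-pointer partition with pivot = 11:

Initial array: [11, 24, 5, 2, 4, 23, 3]

Pointers start at i = 1, j = 6.
i stops at index 1 (arr[1]=24 > 11), j stops at index 6 (arr[6]=3 <= 11): swap arr[1] and arr[6], array becomes [11, 3, 5, 2, 4, 23, 24]
i ends at 5, j ends at 4: the pointers have crossed (j < i), so scanning stops.

Swap pivot arr[0] with arr[4] to place pivot at position 4: [4, 3, 5, 2, 11, 23, 24]
Pivot position: 4

After partitioning with pivot 11, the array becomes [4, 3, 5, 2, 11, 23, 24]. The pivot is placed at index 4. All elements to the left of the pivot are <= 11, and all elements to the right are > 11.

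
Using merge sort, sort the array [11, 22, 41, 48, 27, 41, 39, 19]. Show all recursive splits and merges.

Merge sort trace:

Split: [11, 22, 41, 48, 27, 41, 39, 19] -> [11, 22, 41, 48] and [27, 41, 39, 19]
  Split: [11, 22, 41, 48] -> [11, 22] and [41, 48]
    Split: [11, 22] -> [11] and [22]
    Merge: [11] + [22] -> [11, 22]
    Split: [41, 48] -> [41] and [48]
    Merge: [41] + [48] -> [41, 48]
  Merge: [11, 22] + [41, 48] -> [11, 22, 41, 48]
  Split: [27, 41, 39, 19] -> [27, 41] and [39, 19]
    Split: [27, 41] -> [27] and [41]
    Merge: [27] + [41] -> [27, 41]
    Split: [39, 19] -> [39] and [19]
    Merge: [39] + [19] -> [19, 39]
  Merge: [27, 41] + [19, 39] -> [19, 27, 39, 41]
Merge: [11, 22, 41, 48] + [19, 27, 39, 41] -> [11, 19, 22, 27, 39, 41, 41, 48]

Final sorted array: [11, 19, 22, 27, 39, 41, 41, 48]

The merge sort proceeds by recursively splitting the array and merging sorted halves.
After all merges, the sorted array is [11, 19, 22, 27, 39, 41, 41, 48].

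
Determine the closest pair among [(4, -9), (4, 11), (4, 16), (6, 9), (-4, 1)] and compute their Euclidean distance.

Computing all pairwise distances among 5 points:

d((4, -9), (4, 11)) = 20.0
d((4, -9), (4, 16)) = 25.0
d((4, -9), (6, 9)) = 18.1108
d((4, -9), (-4, 1)) = 12.8062
d((4, 11), (4, 16)) = 5.0
d((4, 11), (6, 9)) = 2.8284 <-- minimum
d((4, 11), (-4, 1)) = 12.8062
d((4, 16), (6, 9)) = 7.2801
d((4, 16), (-4, 1)) = 17.0
d((6, 9), (-4, 1)) = 12.8062

Closest pair: (4, 11) and (6, 9) with distance 2.8284

The closest pair is (4, 11) and (6, 9) with Euclidean distance 2.8284. For 5 points, brute-force pairwise comparison is shown above. For large n, the divide-and-conquer algorithm (sort by x, recurse on halves, check the dividing strip) achieves O(n log n).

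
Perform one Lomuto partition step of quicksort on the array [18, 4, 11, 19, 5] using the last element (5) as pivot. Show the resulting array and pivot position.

Lomuto partition with pivot = 5:

Initial array: [18, 4, 11, 19, 5]

arr[0]=18 > 5: no swap
arr[1]=4 <= 5: swap with position 0, array becomes [4, 18, 11, 19, 5]
arr[2]=11 > 5: no swap
arr[3]=19 > 5: no swap

Place pivot at position 1: [4, 5, 11, 19, 18]
Pivot position: 1

After partitioning with pivot 5, the array becomes [4, 5, 11, 19, 18]. The pivot is placed at index 1. All elements to the left of the pivot are <= 5, and all elements to the right are > 5.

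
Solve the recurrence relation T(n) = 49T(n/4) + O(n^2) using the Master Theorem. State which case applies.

Master Theorem for T(n) = 49T(n/4) + O(n^2):

a = 49, b = 4, c = 2
log_b(a) = log_4(49) = 2.8074

Case 1: c = 2 < log_4(49) = 2.8074
T(n) = O(n^(log_4 49))

For T(n) = 49T(n/4) + O(n^2): log_4(49) = 2.8074. This is Case 1 of the Master Theorem (c < log_b(a), work dominated by leaves), giving O(n^(log_4 49)).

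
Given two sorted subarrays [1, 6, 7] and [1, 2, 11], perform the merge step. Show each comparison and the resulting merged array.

Merging process:

Compare 1 vs 1: take 1 from left. Merged: [1]
Compare 6 vs 1: take 1 from right. Merged: [1, 1]
Compare 6 vs 2: take 2 from right. Merged: [1, 1, 2]
Compare 6 vs 11: take 6 from left. Merged: [1, 1, 2, 6]
Compare 7 vs 11: take 7 from left. Merged: [1, 1, 2, 6, 7]
Append remaining from right: [11]. Merged: [1, 1, 2, 6, 7, 11]

Final merged array: [1, 1, 2, 6, 7, 11]
Total comparisons: 5

The merged array is [1, 1, 2, 6, 7, 11], requiring 5 comparisons. The merge step runs in O(n) time where n is the total number of elements.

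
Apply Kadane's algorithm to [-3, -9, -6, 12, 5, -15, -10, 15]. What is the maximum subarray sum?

Using Kadane's algorithm on [-3, -9, -6, 12, 5, -15, -10, 15]:

Scanning through the array:
Position 1 (value -9): max_ending_here = -9, max_so_far = -3
Position 2 (value -6): max_ending_here = -6, max_so_far = -3
Position 3 (value 12): max_ending_here = 12, max_so_far = 12
Position 4 (value 5): max_ending_here = 17, max_so_far = 17
Position 5 (value -15): max_ending_here = 2, max_so_far = 17
Position 6 (value -10): max_ending_here = -8, max_so_far = 17
Position 7 (value 15): max_ending_here = 15, max_so_far = 17

Maximum subarray: [12, 5]
Maximum sum: 17

The maximum subarray is [12, 5] with sum 17. This subarray runs from index 3 to index 4.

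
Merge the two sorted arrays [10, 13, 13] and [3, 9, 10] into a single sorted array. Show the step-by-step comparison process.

Merging process:

Compare 10 vs 3: take 3 from right. Merged: [3]
Compare 10 vs 9: take 9 from right. Merged: [3, 9]
Compare 10 vs 10: take 10 from left. Merged: [3, 9, 10]
Compare 13 vs 10: take 10 from right. Merged: [3, 9, 10, 10]
Append remaining from left: [13, 13]. Merged: [3, 9, 10, 10, 13, 13]

Final merged array: [3, 9, 10, 10, 13, 13]
Total comparisons: 4

The merged array is [3, 9, 10, 10, 13, 13], requiring 4 comparisons. The merge step runs in O(n) time where n is the total number of elements.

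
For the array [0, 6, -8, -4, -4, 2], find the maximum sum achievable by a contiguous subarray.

Using Kadane's algorithm on [0, 6, -8, -4, -4, 2]:

Scanning through the array:
Position 1 (value 6): max_ending_here = 6, max_so_far = 6
Position 2 (value -8): max_ending_here = -2, max_so_far = 6
Position 3 (value -4): max_ending_here = -4, max_so_far = 6
Position 4 (value -4): max_ending_here = -4, max_so_far = 6
Position 5 (value 2): max_ending_here = 2, max_so_far = 6

Maximum subarray: [0, 6]
Maximum sum: 6

The maximum subarray is [0, 6] with sum 6. This subarray runs from index 0 to index 1.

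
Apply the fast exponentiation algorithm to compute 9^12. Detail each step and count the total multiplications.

Computing 9^12 by squaring (build up from 9^1; each line after the first costs one multiplication):

9^1 = 9
9^2 = (9^1)^2 = 9^2 = 81
9^3 = 9 * 9^2 = 9 * 81 = 729
9^6 = (9^3)^2 = 729^2 = 531441
9^12 = (9^6)^2 = 531441^2 = 282429536481

Result: 282429536481
Multiplications needed: 4 (4 lines after 9^1)

9^12 = 282429536481. Using exponentiation by squaring, this requires 4 multiplications. The key idea: if the exponent is even, square the half-power; if odd, multiply by the base once.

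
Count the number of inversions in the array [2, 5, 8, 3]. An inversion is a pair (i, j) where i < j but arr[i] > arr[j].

Finding inversions in [2, 5, 8, 3]:

(1, 3): arr[1]=5 > arr[3]=3
(2, 3): arr[2]=8 > arr[3]=3

Total inversions: 2

The array has 2 inversion(s): (1,3), (2,3). Each pair (i,j) satisfies i < j and arr[i] > arr[j].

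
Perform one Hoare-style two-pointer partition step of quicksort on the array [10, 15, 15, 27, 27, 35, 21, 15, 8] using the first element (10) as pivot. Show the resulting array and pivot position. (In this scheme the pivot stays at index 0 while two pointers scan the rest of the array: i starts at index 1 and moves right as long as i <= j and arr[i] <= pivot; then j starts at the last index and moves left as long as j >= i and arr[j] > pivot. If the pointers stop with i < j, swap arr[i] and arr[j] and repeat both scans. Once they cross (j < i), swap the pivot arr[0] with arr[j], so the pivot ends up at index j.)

Hoare-style two-pointer partition with pivot = 10:

Initial array: [10, 15, 15, 27, 27, 35, 21, 15, 8]

Pointers start at i = 1, j = 8.
i stops at index 1 (arr[1]=15 > 10), j stops at index 8 (arr[8]=8 <= 10): swap arr[1] and arr[8], array becomes [10, 8, 15, 27, 27, 35, 21, 15, 15]
i ends at 2, j ends at 1: the pointers have crossed (j < i), so scanning stops.

Swap pivot arr[0] with arr[1] to place pivot at position 1: [8, 10, 15, 27, 27, 35, 21, 15, 15]
Pivot position: 1

After partitioning with pivot 10, the array becomes [8, 10, 15, 27, 27, 35, 21, 15, 15]. The pivot is placed at index 1. All elements to the left of the pivot are <= 10, and all elements to the right are > 10.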